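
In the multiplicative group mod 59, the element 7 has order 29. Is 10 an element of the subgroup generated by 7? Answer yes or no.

no

10 ∈ ⟨7⟩ iff 10^29 ≡ 1 (mod 59), since |⟨7⟩| = 29.
10^29 mod 59 = 58.
Since 58 ≠ 1, 10 does not lie in the subgroup.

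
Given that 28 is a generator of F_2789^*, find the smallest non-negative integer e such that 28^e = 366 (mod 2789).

Baby-step giant-step with m = ceil(sqrt(2788)) = 53.
Baby table (28^j mod 2789 for j=0..52):
  0:1  1:28  2:784  3:2429  4:1076  5:2238  6:1306  7:311
  8:341  9:1181  10:2389  11:2745  12:1557  13:1761  14:1895  15:69
  16:1932  17:1105  18:261  19:1730  20:1027  21:866  22:1936  23:1217
  24:608  25:290  26:2542  27:1451  28:1582  29:2461  30:1972  31:2225
  32:942  33:1275  34:2232  35:1138  36:1185  37:2501  38:303  39:117
  40:487  41:2480  42:2504  43:387  44:2469  45:2196  46:130  47:851
  48:1516  49:613  50:430  51:884  52:2440
Giant step factor: 28^(-53) ≡ 1328 (mod 2789).
Scan 366·1328^i mod 2789 for i = 0, 1, …:
  i=0: 366   i=1: 762   i=2: 2318   i=3: 2037
  i=4: 2595   i=5: 1745   i=6: 2490   i=7: 1755
  i=8: 1825   i=9: 2748   i=10: 1332   i=11: 670
  i=12: 69
Match at i=12, j=15: e = 12·53 + 15 = 651.

651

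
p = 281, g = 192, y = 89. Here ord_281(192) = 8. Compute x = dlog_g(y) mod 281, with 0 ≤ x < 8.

Successive powers of 192 modulo 281:
  192^0=1  192^1=192  192^2=53  192^3=60  192^4=280  192^5=89
So 192^5 ≡ 89 (mod 281), giving x = 5.

5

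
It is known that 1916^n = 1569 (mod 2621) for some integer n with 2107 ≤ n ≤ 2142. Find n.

2111

Compute 1916^2107 mod 2621 = 1367, then multiply by 1916 repeatedly:
  1916^2107=1367  1916^2108=793  1916^2109=1829  1916^2110=87  1916^2111=1569
Found 1569 at exponent 2111.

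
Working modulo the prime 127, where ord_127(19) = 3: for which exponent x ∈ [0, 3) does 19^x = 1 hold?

Successive powers of 19 modulo 127:
  19^0=1
So 19^0 ≡ 1 (mod 127), giving x = 0.

0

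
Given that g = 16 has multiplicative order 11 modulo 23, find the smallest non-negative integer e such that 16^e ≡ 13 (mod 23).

10

Successive powers of 16 modulo 23:
  16^0=1  16^1=16  16^2=3  16^3=2  16^4=9  16^5=6
  16^6=4  16^7=18  16^8=12  16^9=8  16^10=13
So 16^10 ≡ 13 (mod 23), giving e = 10.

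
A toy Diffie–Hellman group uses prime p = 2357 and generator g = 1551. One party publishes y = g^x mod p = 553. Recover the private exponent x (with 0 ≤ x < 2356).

Baby-step giant-step with m = ceil(sqrt(2356)) = 49.
Baby table (1551^j mod 2357 for j=0..48):
  0:1  1:1551  2:1461  3:934  4:1436  5:2228  6:266  7:91
  8:2078  9:959  10:142  11:1041  12:46  13:636  14:1210  15:538
  16:60  17:1137  18:451  19:1829  20:1308  21:1688  22:1818  23:746
  24:2116  25:972  26:1449  27:1178  28:403  29:448  30:1890  31:1639
  32:1243  33:2224  34:1133  35:1318  36:699  37:2286  38:658  39:2334
  40:2039  41:1752  42:2088  43:2327  44:610  45:953  46:264  47:1703
  48:1513
Giant step factor: 1551^(-49) ≡ 1841 (mod 2357).
Scan 553·1841^i mod 2357 for i = 0, 1, …:
  i=0: 553   i=1: 2206   i=2: 135   i=3: 1050
  i=4: 310   i=5: 316   i=6: 1934   i=7: 1424
  i=8: 600   i=9: 1524     …   i=22: 1214
  i=23: 538
Match at i=23, j=15: x = 23·49 + 15 = 1142.

1142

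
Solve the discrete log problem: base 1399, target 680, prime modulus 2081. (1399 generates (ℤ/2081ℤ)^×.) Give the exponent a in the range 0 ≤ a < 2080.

1339

Baby-step giant-step with m = ceil(sqrt(2080)) = 46.
Baby table (1399^j mod 2081 for j=0..45):
  0:1  1:1399  2:1061  3:586  4:1981  5:1608  6:31  7:1749
  8:1676  9:1518  10:1062  11:1985  12:961  13:113  14:2012  15:1276
  16:1707  17:1186  18:657  19:1422  20:2023  21:17  22:892  23:1389
  24:1638  25:381  26:283  27:527  28:599  29:1439  30:834  31:1406
  32:449  33:1770  34:1921  35:908  36:882  37:1966  38:1433  39:764
  40:1283  41:1095  42:289  43:597  44:722  45:793
Giant step factor: 1399^(-46) ≡ 916 (mod 2081).
Scan 680·916^i mod 2081 for i = 0, 1, …:
  i=0: 680   i=1: 661   i=2: 1986   i=3: 382
  i=4: 304   i=5: 1691   i=6: 692   i=7: 1248
  i=8: 699   i=9: 1417     …   i=28: 1692
  i=29: 1608
Match at i=29, j=5: a = 29·46 + 5 = 1339.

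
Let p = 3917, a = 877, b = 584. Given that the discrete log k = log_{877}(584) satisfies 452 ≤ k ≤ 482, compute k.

473

Compute 877^452 mod 3917 = 2781, then multiply by 877 repeatedly:
  877^452=2781  877^453=2563  877^454=3310  877^455=373  877^456=2010
  877^457=120  877^458=3398  877^459=3126  877^460=3519  877^461=3484
  877^462=208  877^463=2234  877^464=718  877^465=2966  877^466=294
  877^467=3233  877^468=3350  877^469=200  877^470=3052  877^471=1293
  877^472=1948  877^473=584
Found 584 at exponent 473.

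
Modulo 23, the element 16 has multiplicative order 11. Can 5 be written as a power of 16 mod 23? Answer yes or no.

5 ∈ ⟨16⟩ iff 5^11 ≡ 1 (mod 23), since |⟨16⟩| = 11.
5^11 mod 23 = 22.
Since 22 ≠ 1, 5 does not lie in the subgroup.

no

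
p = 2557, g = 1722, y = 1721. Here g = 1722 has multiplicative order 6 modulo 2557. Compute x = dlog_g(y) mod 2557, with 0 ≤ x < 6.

Successive powers of 1722 modulo 2557:
  1722^0=1  1722^1=1722  1722^2=1721
So 1722^2 ≡ 1721 (mod 2557), giving x = 2.

2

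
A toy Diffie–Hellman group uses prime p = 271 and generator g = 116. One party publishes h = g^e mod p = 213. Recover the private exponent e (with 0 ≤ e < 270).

158

Baby-step giant-step with m = ceil(sqrt(270)) = 17.
Baby table (116^j mod 271 for j=0..16):
  0:1  1:116  2:177  3:207  4:164  5:54  6:31  7:73
  8:67  9:184  10:206  11:48  12:148  13:95  14:180  15:13
  16:153
Giant step factor: 116^(-17) ≡ 108 (mod 271).
Scan 213·108^i mod 271 for i = 0, 1, …:
  i=0: 213   i=1: 240   i=2: 175   i=3: 201
  i=4: 28   i=5: 43   i=6: 37   i=7: 202
  i=8: 136   i=9: 54
Match at i=9, j=5: e = 9·17 + 5 = 158.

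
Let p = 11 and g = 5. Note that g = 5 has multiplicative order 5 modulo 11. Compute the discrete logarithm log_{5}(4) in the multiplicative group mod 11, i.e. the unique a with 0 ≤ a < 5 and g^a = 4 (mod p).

Successive powers of 5 modulo 11:
  5^0=1  5^1=5  5^2=3  5^3=4
So 5^3 ≡ 4 (mod 11), giving a = 3.

3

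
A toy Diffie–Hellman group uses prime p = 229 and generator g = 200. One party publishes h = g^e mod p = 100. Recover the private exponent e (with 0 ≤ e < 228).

118

Baby-step giant-step with m = ceil(sqrt(228)) = 16.
Baby table (200^j mod 229 for j=0..15):
  0:1  1:200  2:154  3:114  4:129  5:152  6:172  7:50
  8:153  9:143  10:204  11:38  12:43  13:127  14:210  15:93
Giant step factor: 200^(-16) ≡ 9 (mod 229).
Scan 100·9^i mod 229 for i = 0, 1, …:
  i=0: 100   i=1: 213   i=2: 85   i=3: 78
  i=4: 15   i=5: 135   i=6: 70   i=7: 172
Match at i=7, j=6: e = 7·16 + 6 = 118.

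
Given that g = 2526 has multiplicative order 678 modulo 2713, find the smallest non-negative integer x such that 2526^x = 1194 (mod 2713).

Baby-step giant-step with m = ceil(sqrt(678)) = 27.
Baby table (2526^j mod 2713 for j=0..26):
  0:1  1:2526  2:2413  3:1840  4:471  5:1452  6:2489  7:1193
  8:2088  9:216  10:303  11:312  12:1342  13:1355  14:1637  15:450
  16:2666  17:650  18:535  19:336  20:2280  21:2294  22:2389  23:902
  24:2245  25:700  26:2037
Giant step factor: 2526^(-27) ≡ 1612 (mod 2713).
Scan 1194·1612^i mod 2713 for i = 0, 1, …:
  i=0: 1194   i=1: 1211   i=2: 1485   i=3: 954
  i=4: 2290   i=5: 1800   i=6: 1403   i=7: 1707
  i=8: 702   i=9: 303
Match at i=9, j=10: x = 9·27 + 10 = 253.

253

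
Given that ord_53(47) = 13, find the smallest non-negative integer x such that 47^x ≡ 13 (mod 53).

10

Successive powers of 47 modulo 53:
  47^0=1  47^1=47  47^2=36  47^3=49  47^4=24  47^5=15
  47^6=16  47^7=10  47^8=46  47^9=42  47^10=13
So 47^10 ≡ 13 (mod 53), giving x = 10.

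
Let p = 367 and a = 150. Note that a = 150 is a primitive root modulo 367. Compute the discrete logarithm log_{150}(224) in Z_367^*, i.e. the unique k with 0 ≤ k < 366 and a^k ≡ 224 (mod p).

Baby-step giant-step with m = ceil(sqrt(366)) = 20.
Baby table (150^j mod 367 for j=0..19):
  0:1  1:150  2:113  3:68  4:291  5:344  6:220  7:337
  8:271  9:280  10:162  11:78  12:323  13:6  14:166  15:311
  16:41  17:278  18:229  19:219
Giant step factor: 150^(-20) ≡ 210 (mod 367).
Scan 224·210^i mod 367 for i = 0, 1, …:
  i=0: 224   i=1: 64   i=2: 228   i=3: 170
  i=4: 101   i=5: 291
Match at i=5, j=4: k = 5·20 + 4 = 104.

104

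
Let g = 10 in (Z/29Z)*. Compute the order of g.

The order of 10 must divide p − 1 = 28 = 2^2 · 7.
Divisors: 1, 2, 4, 7, 14, 28.
Check each in increasing order: 10^1 ≡ 10;  10^2 ≡ 13;  10^4 ≡ 24;  10^7 ≡ 17;  10^14 ≡ 28;  10^28 ≡ 1.
Smallest exponent giving 1 is 28.

28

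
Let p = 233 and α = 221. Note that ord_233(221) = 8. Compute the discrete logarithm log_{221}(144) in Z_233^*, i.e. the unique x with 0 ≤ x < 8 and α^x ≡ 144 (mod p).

Successive powers of 221 modulo 233:
  221^0=1  221^1=221  221^2=144
So 221^2 ≡ 144 (mod 233), giving x = 2.

2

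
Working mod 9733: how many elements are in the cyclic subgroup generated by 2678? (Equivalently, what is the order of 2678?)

The order of 2678 must divide p − 1 = 9732 = 2^2 · 3 · 811.
Divisors: 1, 2, 3, 4, 6, 12, 811, 1622, 2433, 3244, 4866, 9732.
Check each in increasing order: 2678^1 ≡ 2678;  2678^2 ≡ 8196;  2678^3 ≡ 973;  2678^4 ≡ 6983;  2678^6 ≡ 2628;  2678^12 ≡ 5687;  2678^811 ≡ 1550;  2678^1622 ≡ 8182;  2678^2433 ≡ 1.
Smallest exponent giving 1 is 2433.

2433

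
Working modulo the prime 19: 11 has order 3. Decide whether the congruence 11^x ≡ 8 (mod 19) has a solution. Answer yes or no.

no

8 ∈ ⟨11⟩ iff 8^3 ≡ 1 (mod 19), since |⟨11⟩| = 3.
8^3 mod 19 = 18.
Since 18 ≠ 1, 8 does not lie in the subgroup.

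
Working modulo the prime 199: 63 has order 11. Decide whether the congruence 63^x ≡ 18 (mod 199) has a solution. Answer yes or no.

yes

18 ∈ ⟨63⟩ iff 18^11 ≡ 1 (mod 199), since |⟨63⟩| = 11.
18^11 mod 199 = 1.
Since 1 = 1, 18 lies in the subgroup.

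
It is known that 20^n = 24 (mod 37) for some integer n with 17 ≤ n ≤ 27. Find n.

Compute 20^17 mod 37 = 24, then multiply by 20 repeatedly:
  20^17=24
Found 24 at exponent 17.

17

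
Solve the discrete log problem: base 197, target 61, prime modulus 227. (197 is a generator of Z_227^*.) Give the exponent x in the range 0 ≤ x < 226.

Baby-step giant-step with m = ceil(sqrt(226)) = 16.
Baby table (197^j mod 227 for j=0..15):
  0:1  1:197  2:219  3:13  4:64  5:123  6:169  7:151
  8:10  9:154  10:147  11:130  12:186  13:95  14:101  15:148
Giant step factor: 197^(-16) ≡ 84 (mod 227).
Scan 61·84^i mod 227 for i = 0, 1, …:
  i=0: 61   i=1: 130
Match at i=1, j=11: x = 1·16 + 11 = 27.

27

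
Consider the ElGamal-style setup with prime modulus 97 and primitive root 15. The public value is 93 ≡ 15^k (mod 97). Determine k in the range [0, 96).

76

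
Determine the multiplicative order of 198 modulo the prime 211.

The order of 198 must divide p − 1 = 210 = 2 · 3 · 5 · 7.
Divisors: 1, 2, 3, 5, 6, 7, 10, 14, 15, 21, 30, 35, 42, 70, 105, 210.
Check each in increasing order: 198^1 ≡ 198;  198^2 ≡ 169;  198^3 ≡ 124;  198^5 ≡ 67;  198^6 ≡ 184;  198^7 ≡ 140;  198^10 ≡ 58;  198^14 ≡ 188;  198^15 ≡ 88;  198^21 ≡ 156;  198^30 ≡ 148;  198^35 ≡ 210;  198^42 ≡ 71;  198^70 ≡ 1.
Smallest exponent giving 1 is 70.

70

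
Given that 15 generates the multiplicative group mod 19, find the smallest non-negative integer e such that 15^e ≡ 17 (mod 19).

14

Successive powers of 15 modulo 19:
  15^0=1  15^1=15  15^2=16  15^3=12  15^4=9  15^5=2
  15^6=11  15^7=13  15^8=5  15^9=18  15^10=4  15^11=3
  15^12=7  15^13=10  15^14=17
So 15^14 ≡ 17 (mod 19), giving e = 14.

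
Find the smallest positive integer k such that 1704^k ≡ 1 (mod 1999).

The order of 1704 must divide p − 1 = 1998 = 2 · 3^3 · 37.
Divisors: 1, 2, 3, 6, 9, 18, 27, 37, 54, 74, 111, 222, 333, 666, 999, 1998.
Check each in increasing order: 1704^1 ≡ 1704;  1704^2 ≡ 1068;  1704^3 ≡ 782;  1704^6 ≡ 1829;  1704^9 ≡ 993;  1704^18 ≡ 542;  1704^27 ≡ 475;  1704^37 ≡ 268;  1704^54 ≡ 1737;  1704^74 ≡ 1859;  1704^111 ≡ 461;  1704^222 ≡ 627;  1704^333 ≡ 1191;  1704^666 ≡ 1190;  1704^999 ≡ 1998;  1704^1998 ≡ 1.
Smallest exponent giving 1 is 1998.

1998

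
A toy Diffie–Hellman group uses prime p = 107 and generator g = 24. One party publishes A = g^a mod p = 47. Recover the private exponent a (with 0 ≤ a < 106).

104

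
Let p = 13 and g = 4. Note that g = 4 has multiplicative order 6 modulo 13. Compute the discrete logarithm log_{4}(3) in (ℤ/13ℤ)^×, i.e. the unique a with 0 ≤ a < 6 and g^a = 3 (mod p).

2

Successive powers of 4 modulo 13:
  4^0=1  4^1=4  4^2=3
So 4^2 ≡ 3 (mod 13), giving a = 2.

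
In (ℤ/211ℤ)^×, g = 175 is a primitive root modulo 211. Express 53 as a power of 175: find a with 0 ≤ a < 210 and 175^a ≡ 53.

136

Baby-step giant-step with m = ceil(sqrt(210)) = 15.
Baby table (175^j mod 211 for j=0..14):
  0:1  1:175  2:30  3:186  4:56  5:94  6:203  7:77
  8:182  9:200  10:185  11:92  12:64  13:17  14:21
Giant step factor: 175^(-15) ≡ 12 (mod 211).
Scan 53·12^i mod 211 for i = 0, 1, …:
  i=0: 53   i=1: 3   i=2: 36   i=3: 10
  i=4: 120   i=5: 174   i=6: 189   i=7: 158
  i=8: 208   i=9: 175
Match at i=9, j=1: a = 9·15 + 1 = 136.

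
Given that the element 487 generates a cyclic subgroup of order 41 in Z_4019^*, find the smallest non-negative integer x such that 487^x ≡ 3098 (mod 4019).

39

Baby-step giant-step with m = ceil(sqrt(41)) = 7.
Baby table (487^j mod 4019 for j=0..6):
  0:1  1:487  2:48  3:3281  4:2304  5:747  6:2079
Giant step factor: 487^(-7) ≡ 370 (mod 4019).
Scan 3098·370^i mod 4019 for i = 0, 1, …:
  i=0: 3098   i=1: 845   i=2: 3187   i=3: 1623
  i=4: 1679   i=5: 2304
Match at i=5, j=4: x = 5·7 + 4 = 39.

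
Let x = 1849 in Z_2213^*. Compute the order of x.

158

The order of 1849 must divide p − 1 = 2212 = 2^2 · 7 · 79.
Divisors: 1, 2, 4, 7, 14, 28, 79, 158, 316, 553, 1106, 2212.
Check each in increasing order: 1849^1 ≡ 1849;  1849^2 ≡ 1929;  1849^4 ≡ 988;  1849^7 ≡ 1112;  1849^14 ≡ 1690;  1849^28 ≡ 1330;  1849^79 ≡ 2212;  1849^158 ≡ 1.
Smallest exponent giving 1 is 158.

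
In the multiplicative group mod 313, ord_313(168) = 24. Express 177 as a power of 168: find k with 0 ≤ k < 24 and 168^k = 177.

Successive powers of 168 modulo 313:
  168^0=1  168^1=168  168^2=54  168^3=308  168^4=99  168^5=43
  168^6=25  168^7=131  168^8=98  168^9=188  168^10=284  168^11=136
  168^12=312  168^13=145  168^14=259  168^15=5  168^16=214  168^17=270
  168^18=288  168^19=182  168^20=215  168^21=125  168^22=29  168^23=177
So 168^23 ≡ 177 (mod 313), giving k = 23.

23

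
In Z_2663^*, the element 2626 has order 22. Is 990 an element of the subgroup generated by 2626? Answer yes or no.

⟨2626⟩ has order 22; its elements mod 2663 are {1, 37, 56, 72, 142, 428, 473, 563, 591, 1140, 1294, 1369, 1523, 2072, 2100, 2190, 2235, 2521, 2591, 2607, 2626, 2662}.
990 is not in this set.

no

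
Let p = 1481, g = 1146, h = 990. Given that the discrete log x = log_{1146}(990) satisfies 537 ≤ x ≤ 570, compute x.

537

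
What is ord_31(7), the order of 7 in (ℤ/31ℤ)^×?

The order of 7 must divide p − 1 = 30 = 2 · 3 · 5.
Divisors: 1, 2, 3, 5, 6, 10, 15, 30.
Check each in increasing order: 7^1 ≡ 7;  7^2 ≡ 18;  7^3 ≡ 2;  7^5 ≡ 5;  7^6 ≡ 4;  7^10 ≡ 25;  7^15 ≡ 1.
Smallest exponent giving 1 is 15.

15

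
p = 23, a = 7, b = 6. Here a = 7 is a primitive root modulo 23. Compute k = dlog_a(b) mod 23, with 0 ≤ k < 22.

16

Successive powers of 7 modulo 23:
  7^0=1  7^1=7  7^2=3  7^3=21  7^4=9  7^5=17
  7^6=4  7^7=5  7^8=12  7^9=15  7^10=13  7^11=22
  7^12=16  7^13=20  7^14=2  7^15=14  7^16=6
So 7^16 ≡ 6 (mod 23), giving k = 16.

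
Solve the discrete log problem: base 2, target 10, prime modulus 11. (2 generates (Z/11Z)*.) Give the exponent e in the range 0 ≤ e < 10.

5

Successive powers of 2 modulo 11:
  2^0=1  2^1=2  2^2=4  2^3=8  2^4=5  2^5=10
So 2^5 ≡ 10 (mod 11), giving e = 5.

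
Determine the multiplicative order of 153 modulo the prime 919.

51

The order of 153 must divide p − 1 = 918 = 2 · 3^3 · 17.
Divisors: 1, 2, 3, 6, 9, 17, 18, 27, 34, 51, 54, 102, 153, 306, 459, 918.
Check each in increasing order: 153^1 ≡ 153;  153^2 ≡ 434;  153^3 ≡ 234;  153^6 ≡ 535;  153^9 ≡ 206;  153^17 ≡ 866;  153^18 ≡ 162;  153^27 ≡ 288;  153^34 ≡ 52;  153^51 ≡ 1.
Smallest exponent giving 1 is 51.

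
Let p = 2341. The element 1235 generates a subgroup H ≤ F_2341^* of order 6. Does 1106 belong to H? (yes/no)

⟨1235⟩ has order 6; its elements mod 2341 are {1, 1106, 1107, 1234, 1235, 2340}.
1106 is in this set.

yes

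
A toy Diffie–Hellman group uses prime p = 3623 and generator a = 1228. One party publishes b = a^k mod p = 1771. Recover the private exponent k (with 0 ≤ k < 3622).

2999

Baby-step giant-step with m = ceil(sqrt(3622)) = 61.
Baby table (1228^j mod 3623 for j=0..60):
  0:1  1:1228  2:816  3:2100  4:2847  5:3544  6:809  7:750
  8:758  9:3336  10:2618  11:1303  12:2341  13:1709  14:935  15:3312
  16:2130  17:3457  18:2663  19:2218  20:2831  21:2011  22:2245  23:3380
  24:2305  25:977  26:543  27:172  28:1082  29:2678  30:2523  31:579
  32:904  33:1474  34:2195  35:3571  36:1358  37:1044  38:3113  39:499
  40:485  41:1408  42:853  43:437  44:432  45:1538  46:1081  47:1450
  48:1707  49:2102  50:1680  51:1553  52:1386  53:2821  54:600  55:1331
  56:495  57:2819  58:1767  59:3322  60:3541
Giant step factor: 1228^(-61) ≡ 2756 (mod 3623).
Scan 1771·2756^i mod 3623 for i = 0, 1, …:
  i=0: 1771   i=1: 695   i=2: 2476   i=3: 1747
  i=4: 3388   i=5: 857   i=6: 3319   i=7: 2712
  i=8: 23   i=9: 1797     …   i=48: 1844
  i=49: 2618
Match at i=49, j=10: k = 49·61 + 10 = 2999.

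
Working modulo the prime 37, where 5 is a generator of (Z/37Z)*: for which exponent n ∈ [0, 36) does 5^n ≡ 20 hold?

23

Successive powers of 5 modulo 37:
  5^0=1  5^1=5  5^2=25  5^3=14  5^4=33  5^5=17
  5^6=11  5^7=18  5^8=16  5^9=6  5^10=30  5^11=2
  5^12=10  5^13=13  5^14=28  5^15=29  5^16=34  5^17=22
  5^18=36  5^19=32  5^20=12  5^21=23  5^22=4  5^23=20
So 5^23 ≡ 20 (mod 37), giving n = 23.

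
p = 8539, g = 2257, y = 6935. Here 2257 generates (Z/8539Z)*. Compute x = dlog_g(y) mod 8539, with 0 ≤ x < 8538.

3644

Baby-step giant-step with m = ceil(sqrt(8538)) = 93.
Baby table (2257^j mod 8539 for j=0..92):
  0:1  1:2257  2:4805  3:355  4:7108  5:6514  6:6479  7:4335
  8:6940  9:3054  10:1905  11:4468  12:8256  13:1694  14:6425  15:2003
  16:3640  17:962  18:2328  19:2811  20:8489  21:6696  22:7381  23:7867
  24:3238  25:7321  26:532  27:5264  28:3099  29:1002  30:7218  31:7153
  32:5611  33:690  34:3232  35:2318  36:5858  37:3134  38:3146  39:4613
  40:2500  41:6760  42:6666  43:7983  44:341  45:1127  46:7556  47:1509
  48:7291  49:1134  50:6277  51:988  52:1237  53:8195  54:641  55:3646
  56:5965  57:5541  58:4941  59:8442  60:3085  61:3560  62:8260  63:2183
  64:28  65:3423  66:6455  67:1401  68:2627  69:3073  70:2093  71:1834
  72:6462  73:122  74:2106  75:5558  76:615  77:4737  78:581  79:4850
  80:7991  81:1319  82:5411  83:1857  84:7139  85:8169  86:1732  87:6801
  88:5274  89:52  90:6357  91:2229  92:1382
Giant step factor: 2257^(-93) ≡ 5122 (mod 8539).
Scan 6935·5122^i mod 8539 for i = 0, 1, …:
  i=0: 6935   i=1: 7369   i=2: 1638   i=3: 4538
  i=4: 478   i=5: 6162   i=6: 1620   i=7: 6271
  i=8: 4883   i=9: 8534     …   i=38: 6632
  i=39: 962
Match at i=39, j=17: x = 39·93 + 17 = 3644.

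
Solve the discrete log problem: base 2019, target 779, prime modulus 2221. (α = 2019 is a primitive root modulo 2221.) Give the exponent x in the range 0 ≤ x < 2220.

249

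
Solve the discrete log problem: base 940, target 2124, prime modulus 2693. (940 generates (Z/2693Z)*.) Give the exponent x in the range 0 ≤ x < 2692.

939

Baby-step giant-step with m = ceil(sqrt(2692)) = 52.
Baby table (940^j mod 2693 for j=0..51):
  0:1  1:940  2:296  3:861  4:1440  5:1714  6:746  7:1060
  8:2683  9:1372  10:2426  11:2162  12:1758  13:1711  14:619  15:172
  16:100  17:2438  18:2670  19:2617  20:1271  21:1741  22:1889  23:973
  24:1693  25:2550  26:230  27:760  28:755  29:1441  30:2654  31:1042
  32:1921  33:1430  34:393  35:479  36:529  37:1748  38:390  39:352
  40:2334  41:1858  42:1456  43:596  44:96  45:1371  46:1486  47:1866
  48:897  49:271  50:1598  51:2119
Giant step factor: 940^(-52) ≡ 216 (mod 2693).
Scan 2124·216^i mod 2693 for i = 0, 1, …:
  i=0: 2124   i=1: 974   i=2: 330   i=3: 1262
  i=4: 599   i=5: 120   i=6: 1683   i=7: 2666
  i=8: 2247   i=9: 612     …   i=17: 191
  i=18: 861
Match at i=18, j=3: x = 18·52 + 3 = 939.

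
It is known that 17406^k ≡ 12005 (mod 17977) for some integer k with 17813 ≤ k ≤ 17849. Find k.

17841

Compute 17406^17813 mod 17977 = 1098, then multiply by 17406 repeatedly:
  17406^17813=1098  17406^17814=2237  17406^17815=17017  17406^17816=8850  17406^17817=16164
  17406^17818=10534  17406^17819=7381  17406^17820=10044  17406^17821=17516  17406^17822=11553
  17406^17823=796  17406^17824=12886  17406^17825=12664  17406^17826=13587  17406^17827=7887
  17406^17828=8750  17406^17829=1356  17406^17830=16712  17406^17831=3235  17406^17832=4446
  17406^17833=14068  17406^17834=2891  17406^17835=3123  17406^17836=14467  17406^17837=8763
  17406^17838=11910  17406^17839=12673  17406^17840=8448  17406^17841=12005
Found 12005 at exponent 17841.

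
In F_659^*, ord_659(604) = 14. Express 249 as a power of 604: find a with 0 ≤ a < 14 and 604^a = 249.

11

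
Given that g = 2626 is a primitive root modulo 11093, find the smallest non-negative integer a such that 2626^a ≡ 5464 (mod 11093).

4379

Baby-step giant-step with m = ceil(sqrt(11092)) = 106.
Baby table (2626^j mod 11093 for j=0..105):
  0:1  1:2626  2:7123  3:2200  4:8840  5:7284  6:3452  7:1971
  8:6508  9:6788  10:9930  11:7630  12:2422  13:3883  14:2291  15:3760
  16:990  17:3978  18:7715  19:3772  20:10316  21:710  22:836  23:10015
  24:8980  25:8855  26:2302  27:10460  28:1692  29:5992  30:5118  31:6245
  32:3916  33:205  34:5866  35:7032  36:7280  37:4041  38:6758  39:8801
  40:4707  41:2980  42:4915  43:5631  44:37  45:8418  46:8412  47:3749
  48:5383  49:3276  50:5701  51:6369  52:7843  53:7110  54:1341  55:4985
  56:870  57:10555  58:7116  59:6004  60:3351  61:2977  62:8130  63:6448
  64:4530  65:4084  66:8746  67:4486  68:10563  69:5938  70:7523  71:9858
  72:7139  73:10937  74:785  75:9205  76:683  77:7585  78:6275  79:5045
  80:3128  81:5308  82:6000  83:3940  84:7764  85:10423  86:4367  87:8673
  88:1369  89:862  90:640  91:5597  92:10590  93:10282  94:170  95:2700
  96:1773  97:7931  98:5245  99:6957  100:10004  101:2280  102:8153  103:288
  104:1964  105:10312
Giant step factor: 2626^(-106) ≡ 3877 (mod 11093).
Scan 5464·3877^i mod 11093 for i = 0, 1, …:
  i=0: 5464   i=1: 7391   i=2: 1688   i=3: 10599
  i=4: 3851   i=5: 10242   i=6: 6387   i=7: 2823
  i=8: 7073   i=9: 125     …   i=40: 63
  i=41: 205
Match at i=41, j=33: a = 41·106 + 33 = 4379.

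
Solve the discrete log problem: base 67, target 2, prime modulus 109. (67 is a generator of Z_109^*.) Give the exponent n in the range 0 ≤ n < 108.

87

Baby-step giant-step with m = ceil(sqrt(108)) = 11.
Baby table (67^j mod 109 for j=0..10):
  0:1  1:67  2:20  3:32  4:73  5:95  6:43  7:47
  8:97  9:68  10:87
Giant step factor: 67^(-11) ≡ 65 (mod 109).
Scan 2·65^i mod 109 for i = 0, 1, …:
  i=0: 2   i=1: 21   i=2: 57   i=3: 108
  i=4: 44   i=5: 26   i=6: 55   i=7: 87
Match at i=7, j=10: n = 7·11 + 10 = 87.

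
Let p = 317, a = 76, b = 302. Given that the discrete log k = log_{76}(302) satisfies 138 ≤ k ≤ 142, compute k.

Compute 76^138 mod 317 = 142, then multiply by 76 repeatedly:
  76^138=142  76^139=14  76^140=113  76^141=29  76^142=302
Found 302 at exponent 142.

142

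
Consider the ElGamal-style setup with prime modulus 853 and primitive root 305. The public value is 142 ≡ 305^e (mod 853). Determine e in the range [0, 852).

121

Baby-step giant-step with m = ceil(sqrt(852)) = 30.
Baby table (305^j mod 853 for j=0..29):
  0:1  1:305  2:48  3:139  4:598  5:701  6:555  7:381
  8:197  9:375  10:73  11:87  12:92  13:764  14:151  15:846
  16:424  17:517  18:733  19:79  20:211  21:380  22:745  23:327
  24:787  25:342  26:244  27:209  28:623  29:649
Giant step factor: 305^(-30) ≡ 383 (mod 853).
Scan 142·383^i mod 853 for i = 0, 1, …:
  i=0: 142   i=1: 647   i=2: 431   i=3: 444
  i=4: 305
Match at i=4, j=1: e = 4·30 + 1 = 121.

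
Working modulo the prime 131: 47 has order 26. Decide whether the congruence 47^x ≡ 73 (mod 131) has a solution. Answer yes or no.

73 ∈ ⟨47⟩ iff 73^26 ≡ 1 (mod 131), since |⟨47⟩| = 26.
73^26 mod 131 = 58.
Since 58 ≠ 1, 73 does not lie in the subgroup.

no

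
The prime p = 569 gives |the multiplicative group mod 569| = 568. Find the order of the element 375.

568

The order of 375 must divide p − 1 = 568 = 2^3 · 71.
Divisors: 1, 2, 4, 8, 71, 142, 284, 568.
Check each in increasing order: 375^1 ≡ 375;  375^2 ≡ 82;  375^4 ≡ 465;  375^8 ≡ 5;  375^71 ≡ 277;  375^142 ≡ 483;  375^284 ≡ 568;  375^568 ≡ 1.
Smallest exponent giving 1 is 568.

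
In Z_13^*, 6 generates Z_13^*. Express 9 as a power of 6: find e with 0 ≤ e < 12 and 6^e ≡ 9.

4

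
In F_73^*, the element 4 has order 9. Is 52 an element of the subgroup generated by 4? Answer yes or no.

⟨4⟩ has order 9; its elements mod 73 are {1, 2, 4, 8, 16, 32, 37, 55, 64}.
52 is not in this set.

no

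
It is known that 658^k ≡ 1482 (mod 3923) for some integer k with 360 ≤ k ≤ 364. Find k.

362

Compute 658^360 mod 3923 = 1347, then multiply by 658 repeatedly:
  658^360=1347  658^361=3651  658^362=1482
Found 1482 at exponent 362.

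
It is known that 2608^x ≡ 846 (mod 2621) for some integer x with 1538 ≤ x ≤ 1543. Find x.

1543

Compute 2608^1538 mod 2621 = 511, then multiply by 2608 repeatedly:
  2608^1538=511  2608^1539=1220  2608^1540=2487  2608^1541=1742  2608^1542=943
  2608^1543=846
Found 846 at exponent 1543.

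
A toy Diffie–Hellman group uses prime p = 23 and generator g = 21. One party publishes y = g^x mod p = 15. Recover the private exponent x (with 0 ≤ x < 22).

Successive powers of 21 modulo 23:
  21^0=1  21^1=21  21^2=4  21^3=15
So 21^3 ≡ 15 (mod 23), giving x = 3.

3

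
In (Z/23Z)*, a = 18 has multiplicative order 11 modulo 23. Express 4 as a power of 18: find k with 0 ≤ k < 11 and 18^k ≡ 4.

Successive powers of 18 modulo 23:
  18^0=1  18^1=18  18^2=2  18^3=13  18^4=4
So 18^4 ≡ 4 (mod 23), giving k = 4.

4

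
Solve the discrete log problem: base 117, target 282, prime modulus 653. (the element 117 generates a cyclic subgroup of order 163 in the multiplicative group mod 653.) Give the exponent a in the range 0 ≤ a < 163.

Baby-step giant-step with m = ceil(sqrt(163)) = 13.
Baby table (117^j mod 653 for j=0..12):
  0:1  1:117  2:629  3:457  4:576  5:133  6:542  7:73
  8:52  9:207  10:58  11:256  12:567
Giant step factor: 117^(-13) ≡ 225 (mod 653).
Scan 282·225^i mod 653 for i = 0, 1, …:
  i=0: 282   i=1: 109   i=2: 364   i=3: 275
  i=4: 493   i=5: 568   i=6: 465   i=7: 145
  i=8: 628   i=9: 252   i=10: 542
Match at i=10, j=6: a = 10·13 + 6 = 136.

136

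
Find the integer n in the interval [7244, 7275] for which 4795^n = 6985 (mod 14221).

7270

Compute 4795^7244 mod 14221 = 2238, then multiply by 4795 repeatedly:
  4795^7244=2238  4795^7245=8576  4795^7246=9009  4795^7247=8978  4795^7248=2543
  4795^7249=6288  4795^7250=2440  4795^7251=10138  4795^7252=4332  4795^7253=9280
  4795^7254=91  4795^7255=9715  4795^7256=9650  4795^7257=10837  4795^7258=14102
  4795^7259=12456  4795^7260=12541  4795^7261=7707  4795^7262=8907  4795^7263=3402
  4795^7264=1103  4795^7265=12894  4795^7266=8043  4795^7267=13054  4795^7268=7309
  4795^7269=6111  4795^7270=6985
Found 6985 at exponent 7270.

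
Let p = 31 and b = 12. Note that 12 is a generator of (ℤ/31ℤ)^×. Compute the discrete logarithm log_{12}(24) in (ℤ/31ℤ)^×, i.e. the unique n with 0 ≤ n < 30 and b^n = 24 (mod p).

Successive powers of 12 modulo 31:
  12^0=1  12^1=12  12^2=20  12^3=23  12^4=28  12^5=26
  12^6=2  12^7=24
So 12^7 ≡ 24 (mod 31), giving n = 7.

7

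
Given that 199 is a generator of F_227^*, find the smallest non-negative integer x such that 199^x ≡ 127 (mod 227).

61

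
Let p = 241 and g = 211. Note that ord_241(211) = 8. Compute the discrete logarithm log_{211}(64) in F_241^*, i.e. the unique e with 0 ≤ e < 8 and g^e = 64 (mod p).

6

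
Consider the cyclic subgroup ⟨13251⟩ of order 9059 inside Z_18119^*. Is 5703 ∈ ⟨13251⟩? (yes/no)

5703 ∈ ⟨13251⟩ iff 5703^9059 ≡ 1 (mod 18119), since |⟨13251⟩| = 9059.
5703^9059 mod 18119 = 1.
Since 1 = 1, 5703 lies in the subgroup.

yes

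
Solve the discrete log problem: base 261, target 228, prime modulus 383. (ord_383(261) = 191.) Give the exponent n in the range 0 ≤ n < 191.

172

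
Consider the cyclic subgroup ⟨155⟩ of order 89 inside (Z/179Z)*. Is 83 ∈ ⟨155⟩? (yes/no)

83 ∈ ⟨155⟩ iff 83^89 ≡ 1 (mod 179), since |⟨155⟩| = 89.
83^89 mod 179 = 1.
Since 1 = 1, 83 lies in the subgroup.

yes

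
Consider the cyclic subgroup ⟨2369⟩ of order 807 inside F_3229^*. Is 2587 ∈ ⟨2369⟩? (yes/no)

2587 ∈ ⟨2369⟩ iff 2587^807 ≡ 1 (mod 3229), since |⟨2369⟩| = 807.
2587^807 mod 3229 = 2390.
Since 2390 ≠ 1, 2587 does not lie in the subgroup.

no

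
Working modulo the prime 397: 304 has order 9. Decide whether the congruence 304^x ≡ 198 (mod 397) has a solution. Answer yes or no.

⟨304⟩ has order 9; its elements mod 397 are {1, 14, 34, 79, 196, 286, 304, 312, 362}.
198 is not in this set.

no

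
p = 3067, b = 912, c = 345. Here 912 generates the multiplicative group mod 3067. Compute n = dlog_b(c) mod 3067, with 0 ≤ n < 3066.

595

Baby-step giant-step with m = ceil(sqrt(3066)) = 56.
Baby table (912^j mod 3067 for j=0..55):
  0:1  1:912  2:587  3:1686  4:1065  5:2108  6:2554  7:1395
  8:2502  9:3043  10:2648  11:1247  12:2474  13:2043  14:1547  15:44
  16:257  17:1292  18:576  19:855  20:742  21:1964  22:40  23:2743
  24:2011  25:3033  26:2729  27:1511  28:949  29:594  30:1936  31:2107
  32:1642  33:808  34:816  35:1978  36:540  37:1760  38:1079  39:2608
  40:1571  41:463  42:2077  43:1885  44:1600  45:2375  46:698  47:1707
  48:1815  49:2167  50:1156  51:2291  52:765  53:1471  54:1273  55:1650
Giant step factor: 912^(-56) ≡ 2533 (mod 3067).
Scan 345·2533^i mod 3067 for i = 0, 1, …:
  i=0: 345   i=1: 2857   i=2: 1728   i=3: 415
  i=4: 2281   i=5: 2612   i=6: 677   i=7: 388
  i=8: 1364   i=9: 1570   i=10: 1978
Match at i=10, j=35: n = 10·56 + 35 = 595.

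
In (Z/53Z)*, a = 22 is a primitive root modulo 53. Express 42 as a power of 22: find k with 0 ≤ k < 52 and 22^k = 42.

Successive powers of 22 modulo 53:
  22^0=1  22^1=22  22^2=7  22^3=48  22^4=49  22^5=18
  22^6=25  22^7=20  22^8=16  22^9=34  22^10=6  22^11=26
  22^12=42
So 22^12 ≡ 42 (mod 53), giving k = 12.

12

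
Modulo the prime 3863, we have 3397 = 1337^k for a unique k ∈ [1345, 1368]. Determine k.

1357

Compute 1337^1345 mod 3863 = 2160, then multiply by 1337 repeatedly:
  1337^1345=2160  1337^1346=2259  1337^1347=3280  1337^1348=855  1337^1349=3550
  1337^1350=2586  1337^1351=97  1337^1352=2210  1337^1353=3438  1337^1354=3499
  1337^1355=70  1337^1356=878  1337^1357=3397
Found 3397 at exponent 1357.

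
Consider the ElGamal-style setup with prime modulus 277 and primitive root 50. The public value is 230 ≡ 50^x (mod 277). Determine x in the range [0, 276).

Baby-step giant-step with m = ceil(sqrt(276)) = 17.
Baby table (50^j mod 277 for j=0..16):
  0:1  1:50  2:7  3:73  4:49  5:234  6:66  7:253
  8:185  9:109  10:187  11:209  12:201  13:78  14:22  15:269
  16:154
Giant step factor: 50^(-17) ≡ 183 (mod 277).
Scan 230·183^i mod 277 for i = 0, 1, …:
  i=0: 230   i=1: 263   i=2: 208   i=3: 115
  i=4: 270   i=5: 104   i=6: 196   i=7: 135
  i=8: 52   i=9: 98   i=10: 206   i=11: 26
  i=12: 49
Match at i=12, j=4: x = 12·17 + 4 = 208.

208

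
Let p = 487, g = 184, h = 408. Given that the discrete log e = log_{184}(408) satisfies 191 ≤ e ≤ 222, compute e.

192

Compute 184^191 mod 487 = 341, then multiply by 184 repeatedly:
  184^191=341  184^192=408
Found 408 at exponent 192.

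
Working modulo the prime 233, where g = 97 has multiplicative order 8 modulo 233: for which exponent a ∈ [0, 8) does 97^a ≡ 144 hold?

Successive powers of 97 modulo 233:
  97^0=1  97^1=97  97^2=89  97^3=12  97^4=232  97^5=136
  97^6=144
So 97^6 ≡ 144 (mod 233), giving a = 6.

6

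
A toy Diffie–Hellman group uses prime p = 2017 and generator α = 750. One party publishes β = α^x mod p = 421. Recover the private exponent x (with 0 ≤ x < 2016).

1495

Baby-step giant-step with m = ceil(sqrt(2016)) = 45.
Baby table (750^j mod 2017 for j=0..44):
  0:1  1:750  2:1774  3:1297  4:556  5:1498  6:31  7:1063
  8:535  9:1884  10:1100  11:47  12:961  13:681  14:449  15:1928
  16:1828  17:1457  18:1553  19:941  20:1817  21:1275  22:192  23:793
  24:1752  25:933  26:1868  27:1202  28:1918  29:379  30:1870  31:685
  32:1432  33:956  34:965  35:1664  36:1494  37:1065  38:18  39:1398
  40:1677  41:1159  42:1940  43:743  44:558
Giant step factor: 750^(-45) ≡ 220 (mod 2017).
Scan 421·220^i mod 2017 for i = 0, 1, …:
  i=0: 421   i=1: 1855   i=2: 666   i=3: 1296
  i=4: 723   i=5: 1734   i=6: 267   i=7: 247
  i=8: 1898   i=9: 41     …   i=32: 5
  i=33: 1100
Match at i=33, j=10: x = 33·45 + 10 = 1495.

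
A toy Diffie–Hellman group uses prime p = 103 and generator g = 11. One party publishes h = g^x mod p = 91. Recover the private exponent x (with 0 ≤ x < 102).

28

Successive powers of 11 modulo 103:
  11^0=1  11^1=11  11^2=18  11^3=95  11^4=15  11^5=62
  11^6=64  11^7=86  11^8=19  11^9=3  11^10=33  11^11=54
  11^12=79  11^13=45  11^14=83  11^15=89  11^16=52  11^17=57
  11^18=9  11^19=99  11^20=59  11^21=31  11^22=32  11^23=43
  11^24=61  11^25=53  11^26=68  11^27=27  11^28=91
So 11^28 ≡ 91 (mod 103), giving x = 28.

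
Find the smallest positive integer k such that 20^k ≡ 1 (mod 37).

The order of 20 must divide p − 1 = 36 = 2^2 · 3^2.
Divisors: 1, 2, 3, 4, 6, 9, 12, 18, 36.
Check each in increasing order: 20^1 ≡ 20;  20^2 ≡ 30;  20^3 ≡ 8;  20^4 ≡ 12;  20^6 ≡ 27;  20^9 ≡ 31;  20^12 ≡ 26;  20^18 ≡ 36;  20^36 ≡ 1.
Smallest exponent giving 1 is 36.

36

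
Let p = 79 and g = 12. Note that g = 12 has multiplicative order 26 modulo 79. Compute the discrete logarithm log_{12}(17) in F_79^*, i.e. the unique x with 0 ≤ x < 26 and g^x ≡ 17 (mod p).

Successive powers of 12 modulo 79:
  12^0=1  12^1=12  12^2=65  12^3=69  12^4=38  12^5=61
  12^6=21  12^7=15  12^8=22  12^9=27  12^10=8  12^11=17
So 12^11 ≡ 17 (mod 79), giving x = 11.

11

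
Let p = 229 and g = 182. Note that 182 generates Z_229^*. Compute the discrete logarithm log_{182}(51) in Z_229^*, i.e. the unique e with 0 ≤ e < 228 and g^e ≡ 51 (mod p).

56

Baby-step giant-step with m = ceil(sqrt(228)) = 16.
Baby table (182^j mod 229 for j=0..15):
  0:1  1:182  2:148  3:143  4:149  5:96  6:68  7:10
  8:217  9:106  10:56  11:116  12:44  13:222  14:100  15:109
Giant step factor: 182^(-16) ≡ 132 (mod 229).
Scan 51·132^i mod 229 for i = 0, 1, …:
  i=0: 51   i=1: 91   i=2: 104   i=3: 217
Match at i=3, j=8: e = 3·16 + 8 = 56.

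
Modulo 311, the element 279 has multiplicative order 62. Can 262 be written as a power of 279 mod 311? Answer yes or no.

yes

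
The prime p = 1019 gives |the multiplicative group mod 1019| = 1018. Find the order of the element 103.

1018

The order of 103 must divide p − 1 = 1018 = 2 · 509.
Divisors: 1, 2, 509, 1018.
Check each in increasing order: 103^1 ≡ 103;  103^2 ≡ 419;  103^509 ≡ 1018;  103^1018 ≡ 1.
Smallest exponent giving 1 is 1018.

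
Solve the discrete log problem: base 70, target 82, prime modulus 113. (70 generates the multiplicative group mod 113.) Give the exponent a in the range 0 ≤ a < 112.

38

Baby-step giant-step with m = ceil(sqrt(112)) = 11.
Baby table (70^j mod 113 for j=0..10):
  0:1  1:70  2:41  3:45  4:99  5:37  6:104  7:48
  8:83  9:47  10:13
Giant step factor: 70^(-11) ≡ 19 (mod 113).
Scan 82·19^i mod 113 for i = 0, 1, …:
  i=0: 82   i=1: 89   i=2: 109   i=3: 37
Match at i=3, j=5: a = 3·11 + 5 = 38.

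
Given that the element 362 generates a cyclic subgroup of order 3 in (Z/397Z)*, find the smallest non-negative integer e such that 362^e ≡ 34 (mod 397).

2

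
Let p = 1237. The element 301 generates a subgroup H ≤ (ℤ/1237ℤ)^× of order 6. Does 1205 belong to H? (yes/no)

no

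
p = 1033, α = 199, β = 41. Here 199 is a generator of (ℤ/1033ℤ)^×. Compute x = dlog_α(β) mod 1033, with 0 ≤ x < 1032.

Baby-step giant-step with m = ceil(sqrt(1032)) = 33.
Baby table (199^j mod 1033 for j=0..32):
  0:1  1:199  2:347  3:875  4:581  5:956  6:172  7:139
  8:803  9:715  10:764  11:185  12:660  13:149  14:727  15:53
  16:217  17:830  18:923  19:836  20:51  21:852  22:136  23:206
  24:707  25:205  26:508  27:891  28:666  29:310  30:743  31:138
  32:604
Giant step factor: 199^(-33) ≡ 873 (mod 1033).
Scan 41·873^i mod 1033 for i = 0, 1, …:
  i=0: 41   i=1: 671   i=2: 72   i=3: 876
  i=4: 328   i=5: 203   i=6: 576   i=7: 810
  i=8: 558   i=9: 591     …   i=20: 588
  i=21: 956
Match at i=21, j=5: x = 21·33 + 5 = 698.

698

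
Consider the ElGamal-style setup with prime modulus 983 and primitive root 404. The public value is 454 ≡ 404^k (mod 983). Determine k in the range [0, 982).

Baby-step giant-step with m = ceil(sqrt(982)) = 32.
Baby table (404^j mod 983 for j=0..31):
  0:1  1:404  2:38  3:607  4:461  5:457  6:807  7:655
  8:193  9:315  10:453  11:174  12:503  13:714  14:437  15:591
  16:878  17:832  18:925  19:160  20:745  21:182  22:786  23:35
  24:378  25:347  26:602  27:407  28:267  29:721  30:316  31:857
Giant step factor: 404^(-32) ≡ 932 (mod 983).
Scan 454·932^i mod 983 for i = 0, 1, …:
  i=0: 454   i=1: 438   i=2: 271   i=3: 924
  i=4: 60   i=5: 872   i=6: 746   i=7: 291
  i=8: 887   i=9: 964   i=10: 969   i=11: 714
Match at i=11, j=13: k = 11·32 + 13 = 365.

365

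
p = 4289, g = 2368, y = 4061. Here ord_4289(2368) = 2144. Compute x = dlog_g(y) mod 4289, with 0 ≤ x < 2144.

Baby-step giant-step with m = ceil(sqrt(2144)) = 47.
Baby table (2368^j mod 4289 for j=0..46):
  0:1  1:2368  2:1701  3:597  4:2615  5:3293  6:422  7:4248
  8:1559  9:3172  10:1257  11:10  12:2235  13:4143  14:1681  15:416
  16:2907  17:4220  18:3879  19:2723  20:1697  21:3992  22:100  23:905
  24:2829  25:3943  26:4160  27:3336  28:3599  29:189  30:1496  31:4103
  32:1319  33:1000  34:472  35:2556  36:829  37:2999  38:3337  39:1678
  40:1890  41:2093  42:2429  43:323  44:1422  45:431  46:4115
Giant step factor: 2368^(-47) ≡ 968 (mod 4289).
Scan 4061·968^i mod 4289 for i = 0, 1, …:
  i=0: 4061   i=1: 2324   i=2: 2196   i=3: 2673
  i=4: 1197   i=5: 666   i=6: 1338   i=7: 4195
  i=8: 3366   i=9: 2937     …   i=24: 1849
  i=25: 1319
Match at i=25, j=32: x = 25·47 + 32 = 1207.

1207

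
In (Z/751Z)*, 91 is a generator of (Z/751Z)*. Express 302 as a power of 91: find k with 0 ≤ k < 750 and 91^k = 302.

Baby-step giant-step with m = ceil(sqrt(750)) = 28.
Baby table (91^j mod 751 for j=0..27):
  0:1  1:91  2:20  3:318  4:400  5:352  6:490  7:281
  8:37  9:363  10:740  11:501  12:531  13:257  14:106  15:634
  16:618  17:664  18:344  19:513  20:121  21:497  22:167  23:177
  24:336  25:536  26:712  27:206
Giant step factor: 91^(-28) ≡ 492 (mod 751).
Scan 302·492^i mod 751 for i = 0, 1, …:
  i=0: 302   i=1: 637   i=2: 237   i=3: 199
  i=4: 278   i=5: 94   i=6: 437   i=7: 218
  i=8: 614   i=9: 186   i=10: 641   i=11: 703
  i=12: 416   i=13: 400
Match at i=13, j=4: k = 13·28 + 4 = 368.

368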